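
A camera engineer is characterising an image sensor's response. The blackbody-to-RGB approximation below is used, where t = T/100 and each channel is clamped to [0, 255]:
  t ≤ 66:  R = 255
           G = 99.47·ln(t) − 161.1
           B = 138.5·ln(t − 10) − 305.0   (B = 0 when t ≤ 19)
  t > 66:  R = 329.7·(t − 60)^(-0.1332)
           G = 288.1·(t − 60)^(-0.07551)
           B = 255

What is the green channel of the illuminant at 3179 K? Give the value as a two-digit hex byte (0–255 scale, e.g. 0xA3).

0xB7

t = 3179/100 = 31.79; the t ≤ 66 branch applies.
G = 99.47·ln 31.79 − 161.1 = 99.47·3.4592 − 161.1 = 182.982.
Rounded: 183; in hex, 0xB7.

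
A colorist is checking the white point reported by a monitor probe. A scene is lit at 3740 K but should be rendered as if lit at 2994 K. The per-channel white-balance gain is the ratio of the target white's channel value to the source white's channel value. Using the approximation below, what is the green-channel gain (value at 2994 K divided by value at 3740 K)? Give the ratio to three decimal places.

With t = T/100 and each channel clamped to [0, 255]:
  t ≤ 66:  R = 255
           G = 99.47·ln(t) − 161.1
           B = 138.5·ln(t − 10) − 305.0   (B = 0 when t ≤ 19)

0.889

At 3740 K (t = 37.4):
  G = 99.47·ln 37.4 − 161.1 = 99.47·3.6217 − 161.1 = 199.148.
At 2994 K (t = 29.94):
  G = 99.47·ln 29.94 − 161.1 = 99.47·3.3992 − 161.1 = 177.018.
Gain = 177.018 / 199.148 = 0.8889 → 0.889.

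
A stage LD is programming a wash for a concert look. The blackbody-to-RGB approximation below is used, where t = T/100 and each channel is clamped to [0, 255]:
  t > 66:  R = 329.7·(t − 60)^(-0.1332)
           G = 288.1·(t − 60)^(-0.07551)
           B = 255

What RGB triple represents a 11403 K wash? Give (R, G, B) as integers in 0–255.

t = 11403/100 = 114.03; the t > 66 branch applies.
R = 329.7·(114.03 − 60)^(-0.1332) = 329.7·54.03^(-0.1332) = 329.7·0.58778 = 193.790.
G = 288.1·(114.03 − 60)^(-0.07551) = 288.1·54.03^(-0.07551) = 288.1·0.73989 = 213.163.
B = 255 by definition for t > 66.
Rounded: (194, 213, 255).

(194, 213, 255)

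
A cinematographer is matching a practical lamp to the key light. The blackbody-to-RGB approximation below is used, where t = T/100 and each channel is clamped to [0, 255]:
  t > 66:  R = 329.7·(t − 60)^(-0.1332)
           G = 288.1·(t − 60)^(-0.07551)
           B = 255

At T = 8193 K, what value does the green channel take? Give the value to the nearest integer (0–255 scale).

t = 8193/100 = 81.93; the t > 66 branch applies.
G = 288.1·(81.93 − 60)^(-0.07551) = 288.1·21.93^(-0.07551) = 288.1·0.79202 = 228.182.
Rounded: 228.

228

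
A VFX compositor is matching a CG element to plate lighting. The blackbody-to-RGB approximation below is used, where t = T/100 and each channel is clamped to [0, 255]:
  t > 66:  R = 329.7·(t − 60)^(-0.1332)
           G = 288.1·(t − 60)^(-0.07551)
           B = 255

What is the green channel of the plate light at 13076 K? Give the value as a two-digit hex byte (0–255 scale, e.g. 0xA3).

0xD1

t = 13076/100 = 130.76; the t > 66 branch applies.
G = 288.1·(130.76 − 60)^(-0.07551) = 288.1·70.76^(-0.07551) = 288.1·0.72497 = 208.865.
Rounded: 209; in hex, 0xD1.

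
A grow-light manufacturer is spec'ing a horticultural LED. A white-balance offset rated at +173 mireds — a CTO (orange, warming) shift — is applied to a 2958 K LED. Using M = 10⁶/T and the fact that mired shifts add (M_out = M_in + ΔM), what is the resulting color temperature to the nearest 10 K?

M_in = 10⁶/2958 = 338.07 mireds.
M_out = 338.07 + (+173) = 511.07 mireds.
T_out = 10⁶/511.07 = 1956.7 K → 1960 K.

1960 K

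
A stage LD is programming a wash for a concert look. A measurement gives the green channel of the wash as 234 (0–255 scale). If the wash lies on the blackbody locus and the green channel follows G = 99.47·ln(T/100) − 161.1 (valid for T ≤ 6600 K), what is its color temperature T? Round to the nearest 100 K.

ln t = (234 + 161.1) / 99.47 = 3.9721.
t = e^3.9721 = 53.093.
T = 100·t = 5309 K → 5300 K to the nearest 100 K.

5300 K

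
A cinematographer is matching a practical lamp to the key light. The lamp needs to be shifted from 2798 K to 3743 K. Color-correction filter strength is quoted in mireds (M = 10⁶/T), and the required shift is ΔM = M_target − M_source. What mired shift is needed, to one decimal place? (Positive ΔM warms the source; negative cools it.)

M_source = 10⁶/2798 = 357.398; M_target = 10⁶/3743 = 267.165.
ΔM = 267.165 − 357.398 = -90.233 → -90.2 mireds, a cooling shift.

-90.2 mireds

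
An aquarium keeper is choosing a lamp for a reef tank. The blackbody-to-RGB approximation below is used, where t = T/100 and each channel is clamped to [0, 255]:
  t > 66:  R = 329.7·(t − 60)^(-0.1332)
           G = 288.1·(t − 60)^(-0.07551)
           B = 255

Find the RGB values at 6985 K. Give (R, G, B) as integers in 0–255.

t = 6985/100 = 69.85; the t > 66 branch applies.
R = 329.7·(69.85 − 60)^(-0.1332) = 329.7·9.85^(-0.1332) = 329.7·0.73735 = 243.105.
G = 288.1·(69.85 − 60)^(-0.07551) = 288.1·9.85^(-0.07551) = 288.1·0.84137 = 242.398.
B = 255 by definition for t > 66.
Rounded: (243, 242, 255).

(243, 242, 255)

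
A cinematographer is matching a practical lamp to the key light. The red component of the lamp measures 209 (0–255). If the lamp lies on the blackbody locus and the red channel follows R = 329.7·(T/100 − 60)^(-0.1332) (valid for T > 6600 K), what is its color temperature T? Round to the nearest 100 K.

(t − 60)^(-0.1332) = 209/329.7 = 0.63391.
t − 60 = 0.63391^(1/-0.1332) = 0.63391^(-7.508) = 30.639, so t = 90.639.
T = 100·t = 9064 K → 9100 K to the nearest 100 K.

9100 K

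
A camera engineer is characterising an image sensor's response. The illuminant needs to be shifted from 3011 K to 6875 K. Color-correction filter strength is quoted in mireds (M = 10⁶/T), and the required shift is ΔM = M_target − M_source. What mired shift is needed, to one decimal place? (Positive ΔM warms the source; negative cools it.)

-186.7 mireds

M_source = 10⁶/3011 = 332.116; M_target = 10⁶/6875 = 145.455.
ΔM = 145.455 − 332.116 = -186.661 → -186.7 mireds, a cooling shift.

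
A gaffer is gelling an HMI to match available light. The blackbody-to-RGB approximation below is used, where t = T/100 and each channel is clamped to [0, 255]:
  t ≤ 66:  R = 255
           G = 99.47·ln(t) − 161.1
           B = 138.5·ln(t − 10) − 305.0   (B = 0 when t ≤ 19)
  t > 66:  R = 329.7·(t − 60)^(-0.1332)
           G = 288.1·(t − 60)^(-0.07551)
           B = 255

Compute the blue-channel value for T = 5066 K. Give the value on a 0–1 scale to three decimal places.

t = 5066/100 = 50.66; the t ≤ 66 branch applies.
B = 138.5·ln(50.66 − 10) − 305.0 = 138.5·ln 40.66 − 305.0 = 138.5·3.7052 − 305.0 = 208.176.
On a 0–1 scale: 208.176/255 = 0.8164 → 0.816.

0.816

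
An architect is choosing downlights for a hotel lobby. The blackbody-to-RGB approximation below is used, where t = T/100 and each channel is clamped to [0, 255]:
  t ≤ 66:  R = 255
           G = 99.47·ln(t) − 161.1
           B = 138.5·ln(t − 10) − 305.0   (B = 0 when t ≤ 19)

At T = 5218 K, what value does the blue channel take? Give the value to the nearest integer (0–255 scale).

213

t = 5218/100 = 52.18; the t ≤ 66 branch applies.
B = 138.5·ln(52.18 − 10) − 305.0 = 138.5·ln 42.18 − 305.0 = 138.5·3.7419 − 305.0 = 213.260.
Rounded: 213.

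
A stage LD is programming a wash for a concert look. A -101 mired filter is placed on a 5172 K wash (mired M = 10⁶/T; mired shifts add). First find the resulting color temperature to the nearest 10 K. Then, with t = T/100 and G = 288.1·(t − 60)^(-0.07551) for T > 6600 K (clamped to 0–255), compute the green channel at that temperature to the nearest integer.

M_in = 10⁶/5172 = 193.35; M_out = 193.35 + (-101) = 92.35.
T_out = 10⁶/92.35 = 10828.5 K → 10830 K; t = 108.3.
G = 288.1·(108.3 − 60)^(-0.07551) = 288.1·48.3^(-0.07551) = 288.1·0.74618 = 214.975.
Rounded: 215.

215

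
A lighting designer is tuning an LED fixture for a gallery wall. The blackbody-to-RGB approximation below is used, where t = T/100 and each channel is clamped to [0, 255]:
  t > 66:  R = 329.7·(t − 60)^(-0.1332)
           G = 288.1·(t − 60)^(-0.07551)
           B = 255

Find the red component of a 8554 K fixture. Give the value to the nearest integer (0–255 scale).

214

t = 8554/100 = 85.54; the t > 66 branch applies.
R = 329.7·(85.54 − 60)^(-0.1332) = 329.7·25.54^(-0.1332) = 329.7·0.64947 = 214.130.
Rounded: 214.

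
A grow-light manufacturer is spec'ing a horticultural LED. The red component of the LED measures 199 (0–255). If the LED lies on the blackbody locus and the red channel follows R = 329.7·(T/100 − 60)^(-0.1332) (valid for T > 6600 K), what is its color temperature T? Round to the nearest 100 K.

(t − 60)^(-0.1332) = 199/329.7 = 0.60358.
t − 60 = 0.60358^(1/-0.1332) = 0.60358^(-7.508) = 44.273, so t = 104.273.
T = 100·t = 10427 K → 10400 K to the nearest 100 K.

10400 K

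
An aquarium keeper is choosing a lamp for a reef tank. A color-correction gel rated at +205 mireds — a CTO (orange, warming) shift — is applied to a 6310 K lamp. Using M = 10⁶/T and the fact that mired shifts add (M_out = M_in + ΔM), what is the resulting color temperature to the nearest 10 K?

2750 K

M_in = 10⁶/6310 = 158.48 mireds.
M_out = 158.48 + (+205) = 363.48 mireds.
T_out = 10⁶/363.48 = 2751.2 K → 2750 K.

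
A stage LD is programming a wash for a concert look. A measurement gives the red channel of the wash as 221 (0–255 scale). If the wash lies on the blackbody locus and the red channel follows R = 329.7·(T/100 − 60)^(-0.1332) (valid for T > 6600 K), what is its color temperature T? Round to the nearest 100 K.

8000 K

(t − 60)^(-0.1332) = 221/329.7 = 0.67031.
t − 60 = 0.67031^(1/-0.1332) = 0.67031^(-7.508) = 20.149, so t = 80.149.
T = 100·t = 8015 K → 8000 K to the nearest 100 K.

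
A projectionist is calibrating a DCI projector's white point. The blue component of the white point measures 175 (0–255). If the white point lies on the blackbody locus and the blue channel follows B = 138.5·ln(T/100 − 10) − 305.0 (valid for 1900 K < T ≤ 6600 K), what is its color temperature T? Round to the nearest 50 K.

ln(t − 10) = (175 + 305.0) / 138.5 = 3.4657.
t − 10 = e^3.4657 = 31.999, so t = 41.999.
T = 100·t = 4200 K → 4200 K to the nearest 50 K.

4200 K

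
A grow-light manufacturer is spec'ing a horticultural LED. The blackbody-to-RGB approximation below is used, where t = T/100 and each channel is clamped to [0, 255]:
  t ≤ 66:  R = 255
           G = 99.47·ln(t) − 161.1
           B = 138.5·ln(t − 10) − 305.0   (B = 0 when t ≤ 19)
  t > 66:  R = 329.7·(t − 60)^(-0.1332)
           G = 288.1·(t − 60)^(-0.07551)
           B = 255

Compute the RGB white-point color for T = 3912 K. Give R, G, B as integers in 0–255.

t = 3912/100 = 39.12; the t ≤ 66 branch applies.
R = 255 by definition for t ≤ 66.
G = 99.47·ln 39.12 − 161.1 = 99.47·3.6666 − 161.1 = 203.620.
B = 138.5·ln(39.12 − 10) − 305.0 = 138.5·ln 29.12 − 305.0 = 138.5·3.3714 − 305.0 = 161.942.
Rounded: (255, 204, 162).

R=255, G=204, B=162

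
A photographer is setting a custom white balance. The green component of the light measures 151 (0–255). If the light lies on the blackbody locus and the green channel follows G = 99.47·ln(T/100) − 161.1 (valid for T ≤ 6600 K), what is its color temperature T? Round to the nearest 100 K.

ln t = (151 + 161.1) / 99.47 = 3.1376.
t = e^3.1376 = 23.049.
T = 100·t = 2305 K → 2300 K to the nearest 100 K.

2300 K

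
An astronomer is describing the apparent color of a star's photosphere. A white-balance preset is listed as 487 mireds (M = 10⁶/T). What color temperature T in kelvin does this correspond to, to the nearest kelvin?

2053 K

T = 10⁶ / 487 = 2053.39 K → 2053 K.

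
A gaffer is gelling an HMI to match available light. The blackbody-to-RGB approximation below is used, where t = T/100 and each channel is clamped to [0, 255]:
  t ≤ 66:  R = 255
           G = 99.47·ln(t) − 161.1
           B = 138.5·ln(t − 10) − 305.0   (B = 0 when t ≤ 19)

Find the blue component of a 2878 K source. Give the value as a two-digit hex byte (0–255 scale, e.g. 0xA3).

t = 2878/100 = 28.78; the t ≤ 66 branch applies.
B = 138.5·ln(28.78 − 10) − 305.0 = 138.5·ln 18.78 − 305.0 = 138.5·2.9328 − 305.0 = 101.192.
Rounded: 101; in hex, 0x65.

0x65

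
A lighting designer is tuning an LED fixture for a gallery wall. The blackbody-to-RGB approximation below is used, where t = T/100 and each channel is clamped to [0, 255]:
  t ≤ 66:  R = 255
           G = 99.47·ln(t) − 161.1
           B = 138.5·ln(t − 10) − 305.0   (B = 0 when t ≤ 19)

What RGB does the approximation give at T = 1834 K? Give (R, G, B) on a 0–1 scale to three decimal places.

t = 1834/100 = 18.34; the t ≤ 66 branch applies.
R = 255 by definition for t ≤ 66.
G = 99.47·ln 18.34 − 161.1 = 99.47·2.9091 − 161.1 = 128.267.
t = 18.34 ≤ 19, so B = 0.
Dividing each by 255: (1.0000, 0.5030, 0.0000) → (1.000, 0.503, 0.000).

(1.000, 0.503, 0.000)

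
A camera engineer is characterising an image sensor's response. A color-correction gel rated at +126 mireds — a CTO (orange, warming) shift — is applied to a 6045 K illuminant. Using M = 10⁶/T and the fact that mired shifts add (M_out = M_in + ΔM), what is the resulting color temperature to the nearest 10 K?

3430 K

M_in = 10⁶/6045 = 165.43 mireds.
M_out = 165.43 + (+126) = 291.43 mireds.
T_out = 10⁶/291.43 = 3431.4 K → 3430 K.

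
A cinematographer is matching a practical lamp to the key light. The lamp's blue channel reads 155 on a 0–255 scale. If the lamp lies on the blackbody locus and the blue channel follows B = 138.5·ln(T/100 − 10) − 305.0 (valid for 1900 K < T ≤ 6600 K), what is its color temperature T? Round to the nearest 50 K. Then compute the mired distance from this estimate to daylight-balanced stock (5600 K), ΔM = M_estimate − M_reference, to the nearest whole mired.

+88 mireds

ln(t − 10) = (155 + 305.0) / 138.5 = 3.3213.
t − 10 = e^3.3213 = 27.696, so t = 37.696.
T = 100·t = 3770 K → 3750 K to the nearest 50 K.
M_estimate = 10⁶/3750 = 266.67; M_reference = 10⁶/5600 = 178.57.
ΔM = 266.67 − 178.57 = 88.10 → +88 mireds.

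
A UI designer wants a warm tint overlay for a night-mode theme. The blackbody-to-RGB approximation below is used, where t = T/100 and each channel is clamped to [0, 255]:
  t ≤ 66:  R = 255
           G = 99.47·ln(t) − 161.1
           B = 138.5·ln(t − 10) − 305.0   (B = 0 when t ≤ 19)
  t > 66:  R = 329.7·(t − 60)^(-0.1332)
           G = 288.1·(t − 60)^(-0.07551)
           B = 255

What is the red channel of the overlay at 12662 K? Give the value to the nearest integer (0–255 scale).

t = 12662/100 = 126.62; the t > 66 branch applies.
R = 329.7·(126.62 − 60)^(-0.1332) = 329.7·66.62^(-0.1332) = 329.7·0.57160 = 188.458.
Rounded: 188.

188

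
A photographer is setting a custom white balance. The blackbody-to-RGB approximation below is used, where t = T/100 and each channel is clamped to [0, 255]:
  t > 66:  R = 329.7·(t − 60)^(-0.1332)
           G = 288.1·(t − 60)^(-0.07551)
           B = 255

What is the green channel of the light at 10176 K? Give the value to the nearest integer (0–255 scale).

217

t = 10176/100 = 101.76; the t > 66 branch applies.
G = 288.1·(101.76 − 60)^(-0.07551) = 288.1·41.76^(-0.07551) = 288.1·0.75443 = 217.350.
Rounded: 217.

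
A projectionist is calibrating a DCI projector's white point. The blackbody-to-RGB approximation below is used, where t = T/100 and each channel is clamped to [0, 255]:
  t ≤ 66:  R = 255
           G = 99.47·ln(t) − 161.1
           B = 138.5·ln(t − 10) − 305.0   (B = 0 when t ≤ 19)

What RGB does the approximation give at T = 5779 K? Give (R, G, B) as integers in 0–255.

(255, 242, 231)

t = 5779/100 = 57.79; the t ≤ 66 branch applies.
R = 255 by definition for t ≤ 66.
G = 99.47·ln 57.79 − 161.1 = 99.47·4.0568 − 161.1 = 242.431.
B = 138.5·ln(57.79 − 10) − 305.0 = 138.5·ln 47.79 − 305.0 = 138.5·3.8668 − 305.0 = 230.554.
Rounded: (255, 242, 231).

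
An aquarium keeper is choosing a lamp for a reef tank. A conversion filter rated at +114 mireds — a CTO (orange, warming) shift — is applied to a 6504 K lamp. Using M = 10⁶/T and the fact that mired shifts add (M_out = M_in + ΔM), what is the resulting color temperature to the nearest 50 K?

M_in = 10⁶/6504 = 153.75 mireds.
M_out = 153.75 + (+114) = 267.75 mireds.
T_out = 10⁶/267.75 = 3734.8 K → 3750 K.

3750 K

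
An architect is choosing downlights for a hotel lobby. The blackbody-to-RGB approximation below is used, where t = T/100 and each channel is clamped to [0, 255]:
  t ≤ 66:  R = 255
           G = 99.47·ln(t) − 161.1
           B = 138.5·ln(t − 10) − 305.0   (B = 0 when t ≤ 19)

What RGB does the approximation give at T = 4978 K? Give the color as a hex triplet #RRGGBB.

#FFE4CD

t = 4978/100 = 49.78; the t ≤ 66 branch applies.
R = 255 by definition for t ≤ 66.
G = 99.47·ln 49.78 − 161.1 = 99.47·3.9076 − 161.1 = 227.590.
B = 138.5·ln(49.78 − 10) − 305.0 = 138.5·ln 39.78 − 305.0 = 138.5·3.6834 − 305.0 = 205.146.
Rounded: (255, 228, 205).
In hex: #FFE4CD.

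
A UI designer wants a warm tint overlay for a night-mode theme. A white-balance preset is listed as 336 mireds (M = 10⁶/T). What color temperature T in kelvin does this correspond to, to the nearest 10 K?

2980 K

T = 10⁶ / 336 = 2976.19 K → 2980 K.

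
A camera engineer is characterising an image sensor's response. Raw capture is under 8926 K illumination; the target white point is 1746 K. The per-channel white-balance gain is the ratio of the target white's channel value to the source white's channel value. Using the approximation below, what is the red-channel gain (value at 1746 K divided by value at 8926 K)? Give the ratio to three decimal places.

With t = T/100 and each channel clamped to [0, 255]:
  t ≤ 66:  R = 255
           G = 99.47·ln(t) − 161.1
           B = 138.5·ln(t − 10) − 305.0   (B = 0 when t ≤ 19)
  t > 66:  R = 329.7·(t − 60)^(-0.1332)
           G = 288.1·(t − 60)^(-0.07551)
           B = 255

At 8926 K (t = 89.26):
  R = 329.7·(89.26 − 60)^(-0.1332) = 329.7·29.26^(-0.1332) = 329.7·0.63781 = 210.286.
At 1746 K (t = 17.46):
  R = 255 by definition for t ≤ 66.
Gain = 255.000 / 210.286 = 1.2126 → 1.213.

1.213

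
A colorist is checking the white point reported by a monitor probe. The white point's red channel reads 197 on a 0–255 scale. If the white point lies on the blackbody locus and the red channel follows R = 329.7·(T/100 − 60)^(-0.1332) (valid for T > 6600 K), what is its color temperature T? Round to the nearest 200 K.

10800 K

(t − 60)^(-0.1332) = 197/329.7 = 0.59751.
t − 60 = 0.59751^(1/-0.1332) = 0.59751^(-7.508) = 47.761, so t = 107.761.
T = 100·t = 10776 K → 10800 K to the nearest 200 K.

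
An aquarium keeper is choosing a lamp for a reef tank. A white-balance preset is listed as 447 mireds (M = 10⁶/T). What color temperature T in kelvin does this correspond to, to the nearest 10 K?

T = 10⁶ / 447 = 2237.14 K → 2240 K.

2240 K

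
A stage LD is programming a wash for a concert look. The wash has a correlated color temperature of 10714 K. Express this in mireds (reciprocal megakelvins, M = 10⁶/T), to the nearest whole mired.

M = 10⁶ / 10714 = 93.336 → 93 mireds.

93 mireds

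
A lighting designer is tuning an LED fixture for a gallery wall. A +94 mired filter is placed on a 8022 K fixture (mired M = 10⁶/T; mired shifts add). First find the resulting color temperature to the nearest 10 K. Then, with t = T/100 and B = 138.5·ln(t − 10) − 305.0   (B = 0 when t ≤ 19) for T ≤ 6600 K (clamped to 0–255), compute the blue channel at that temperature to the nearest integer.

190

M_in = 10⁶/8022 = 124.66; M_out = 124.66 + (+94) = 218.66.
T_out = 10⁶/218.66 = 4573.4 K → 4570 K; t = 45.7.
B = 138.5·ln(45.7 − 10) − 305.0 = 138.5·ln 35.7 − 305.0 = 138.5·3.5752 − 305.0 = 190.158.
Rounded: 190.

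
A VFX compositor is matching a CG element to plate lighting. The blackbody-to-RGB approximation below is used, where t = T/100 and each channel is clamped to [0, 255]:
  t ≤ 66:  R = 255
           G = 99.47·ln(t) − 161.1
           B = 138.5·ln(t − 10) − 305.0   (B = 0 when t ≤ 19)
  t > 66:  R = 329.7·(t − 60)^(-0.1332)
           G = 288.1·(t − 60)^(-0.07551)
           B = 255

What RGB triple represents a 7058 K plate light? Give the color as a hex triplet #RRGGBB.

#F1F1FF

t = 7058/100 = 70.58; the t > 66 branch applies.
R = 329.7·(70.58 − 60)^(-0.1332) = 329.7·10.58^(-0.1332) = 329.7·0.73036 = 240.801.
G = 288.1·(70.58 − 60)^(-0.07551) = 288.1·10.58^(-0.07551) = 288.1·0.83684 = 241.093.
B = 255 by definition for t > 66.
Rounded: (241, 241, 255).
In hex: #F1F1FF.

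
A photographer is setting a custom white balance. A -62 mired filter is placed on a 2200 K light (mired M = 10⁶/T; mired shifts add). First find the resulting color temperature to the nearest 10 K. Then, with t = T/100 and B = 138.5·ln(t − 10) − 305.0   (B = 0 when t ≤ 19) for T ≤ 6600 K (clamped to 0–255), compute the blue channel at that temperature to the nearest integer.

M_in = 10⁶/2200 = 454.55; M_out = 454.55 + (-62) = 392.55.
T_out = 10⁶/392.55 = 2547.5 K → 2550 K; t = 25.5.
B = 138.5·ln(25.5 − 10) − 305.0 = 138.5·ln 15.5 − 305.0 = 138.5·2.7408 − 305.0 = 74.606.
Rounded: 75.

75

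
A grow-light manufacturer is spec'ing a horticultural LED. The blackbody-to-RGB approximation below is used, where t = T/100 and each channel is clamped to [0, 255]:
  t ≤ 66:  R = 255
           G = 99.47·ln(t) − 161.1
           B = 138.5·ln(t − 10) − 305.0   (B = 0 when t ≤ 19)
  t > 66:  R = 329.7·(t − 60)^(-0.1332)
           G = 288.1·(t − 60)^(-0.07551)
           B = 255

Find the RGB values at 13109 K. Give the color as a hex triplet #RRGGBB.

#BBD1FF

t = 13109/100 = 131.09; the t > 66 branch applies.
R = 329.7·(131.09 − 60)^(-0.1332) = 329.7·71.09^(-0.1332) = 329.7·0.56668 = 186.835.
G = 288.1·(131.09 − 60)^(-0.07551) = 288.1·71.09^(-0.07551) = 288.1·0.72472 = 208.792.
B = 255 by definition for t > 66.
Rounded: (187, 209, 255).
In hex: #BBD1FF.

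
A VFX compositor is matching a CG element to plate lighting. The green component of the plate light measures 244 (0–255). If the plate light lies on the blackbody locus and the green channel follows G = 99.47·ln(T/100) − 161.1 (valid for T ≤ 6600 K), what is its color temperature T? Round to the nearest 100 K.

5900 K

ln t = (244 + 161.1) / 99.47 = 4.0726.
t = e^4.0726 = 58.709.
T = 100·t = 5871 K → 5900 K to the nearest 100 K.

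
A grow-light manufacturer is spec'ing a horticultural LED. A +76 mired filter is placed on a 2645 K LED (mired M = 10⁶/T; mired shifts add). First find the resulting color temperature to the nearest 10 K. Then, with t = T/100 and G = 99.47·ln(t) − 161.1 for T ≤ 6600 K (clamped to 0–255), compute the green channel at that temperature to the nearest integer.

M_in = 10⁶/2645 = 378.07; M_out = 378.07 + (+76) = 454.07.
T_out = 10⁶/454.07 = 2202.3 K → 2200 K; t = 22.
G = 99.47·ln 22 − 161.1 = 99.47·3.0910 − 161.1 = 146.366.
Rounded: 146.

146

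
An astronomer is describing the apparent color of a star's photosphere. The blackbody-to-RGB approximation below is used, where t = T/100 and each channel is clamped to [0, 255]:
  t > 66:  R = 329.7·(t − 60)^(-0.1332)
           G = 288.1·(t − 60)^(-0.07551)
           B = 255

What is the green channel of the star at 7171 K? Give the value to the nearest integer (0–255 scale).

t = 7171/100 = 71.71; the t > 66 branch applies.
G = 288.1·(71.71 − 60)^(-0.07551) = 288.1·11.71^(-0.07551) = 288.1·0.83045 = 239.253.
Rounded: 239.

239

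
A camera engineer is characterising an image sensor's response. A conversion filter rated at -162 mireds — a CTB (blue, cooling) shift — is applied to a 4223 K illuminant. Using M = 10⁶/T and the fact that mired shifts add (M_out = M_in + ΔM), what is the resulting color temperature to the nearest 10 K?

13370 K

M_in = 10⁶/4223 = 236.80 mireds.
M_out = 236.80 + (-162) = 74.80 mireds.
T_out = 10⁶/74.80 = 13369.3 K → 13370 K.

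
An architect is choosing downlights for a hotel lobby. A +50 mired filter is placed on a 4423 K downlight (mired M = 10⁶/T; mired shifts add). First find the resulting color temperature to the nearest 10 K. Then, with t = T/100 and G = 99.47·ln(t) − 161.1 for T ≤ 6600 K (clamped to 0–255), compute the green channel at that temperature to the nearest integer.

M_in = 10⁶/4423 = 226.09; M_out = 226.09 + (+50) = 276.09.
T_out = 10⁶/276.09 = 3622.0 K → 3620 K; t = 36.2.
G = 99.47·ln 36.2 − 161.1 = 99.47·3.5891 − 161.1 = 195.904.
Rounded: 196.

196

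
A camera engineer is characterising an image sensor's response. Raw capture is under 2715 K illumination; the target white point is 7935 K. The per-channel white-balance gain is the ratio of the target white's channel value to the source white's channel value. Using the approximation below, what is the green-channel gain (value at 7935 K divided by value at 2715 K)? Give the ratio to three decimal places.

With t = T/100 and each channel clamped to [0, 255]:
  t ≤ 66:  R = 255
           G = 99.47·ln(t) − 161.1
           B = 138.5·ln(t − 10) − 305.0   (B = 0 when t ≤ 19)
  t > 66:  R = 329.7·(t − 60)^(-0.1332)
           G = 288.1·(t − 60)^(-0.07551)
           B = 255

1.377

At 2715 K (t = 27.15):
  G = 99.47·ln 27.15 − 161.1 = 99.47·3.3014 − 161.1 = 167.288.
At 7935 K (t = 79.35):
  G = 288.1·(79.35 − 60)^(-0.07551) = 288.1·19.35^(-0.07551) = 288.1·0.79954 = 230.349.
Gain = 230.349 / 167.288 = 1.3770 → 1.377.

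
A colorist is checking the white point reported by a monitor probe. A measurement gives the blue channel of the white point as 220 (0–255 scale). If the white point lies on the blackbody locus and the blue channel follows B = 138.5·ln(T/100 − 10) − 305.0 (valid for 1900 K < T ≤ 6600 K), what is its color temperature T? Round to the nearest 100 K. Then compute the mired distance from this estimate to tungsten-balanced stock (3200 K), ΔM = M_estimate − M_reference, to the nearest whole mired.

-127 mireds

ln(t − 10) = (220 + 305.0) / 138.5 = 3.7906.
t − 10 = e^3.7906 = 44.284, so t = 54.284.
T = 100·t = 5428 K → 5400 K to the nearest 100 K.
M_estimate = 10⁶/5400 = 185.19; M_reference = 10⁶/3200 = 312.50.
ΔM = 185.19 − 312.50 = -127.31 → -127 mireds.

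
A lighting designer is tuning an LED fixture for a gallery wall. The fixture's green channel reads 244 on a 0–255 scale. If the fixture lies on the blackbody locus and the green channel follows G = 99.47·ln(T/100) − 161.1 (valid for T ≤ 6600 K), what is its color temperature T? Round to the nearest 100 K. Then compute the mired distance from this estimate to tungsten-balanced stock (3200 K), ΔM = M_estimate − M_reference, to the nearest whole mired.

ln t = (244 + 161.1) / 99.47 = 4.0726.
t = e^4.0726 = 58.709.
T = 100·t = 5871 K → 5900 K to the nearest 100 K.
M_estimate = 10⁶/5900 = 169.49; M_reference = 10⁶/3200 = 312.50.
ΔM = 169.49 − 312.50 = -143.01 → -143 mireds.

-143 mireds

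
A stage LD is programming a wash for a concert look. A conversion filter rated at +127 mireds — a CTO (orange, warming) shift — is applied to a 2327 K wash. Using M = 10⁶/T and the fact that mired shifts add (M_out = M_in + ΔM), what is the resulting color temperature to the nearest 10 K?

M_in = 10⁶/2327 = 429.74 mireds.
M_out = 429.74 + (+127) = 556.74 mireds.
T_out = 10⁶/556.74 = 1796.2 K → 1800 K.

1800 K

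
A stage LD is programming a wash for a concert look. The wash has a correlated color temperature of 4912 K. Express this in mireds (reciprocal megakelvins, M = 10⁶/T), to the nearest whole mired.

204 mireds

M = 10⁶ / 4912 = 203.583 → 204 mireds.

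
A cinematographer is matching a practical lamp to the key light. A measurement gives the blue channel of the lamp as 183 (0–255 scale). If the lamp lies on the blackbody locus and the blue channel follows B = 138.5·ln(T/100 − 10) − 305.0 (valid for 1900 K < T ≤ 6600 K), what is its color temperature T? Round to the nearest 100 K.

4400 K

ln(t − 10) = (183 + 305.0) / 138.5 = 3.5235.
t − 10 = e^3.5235 = 33.902, so t = 43.902.
T = 100·t = 4390 K → 4400 K to the nearest 100 K.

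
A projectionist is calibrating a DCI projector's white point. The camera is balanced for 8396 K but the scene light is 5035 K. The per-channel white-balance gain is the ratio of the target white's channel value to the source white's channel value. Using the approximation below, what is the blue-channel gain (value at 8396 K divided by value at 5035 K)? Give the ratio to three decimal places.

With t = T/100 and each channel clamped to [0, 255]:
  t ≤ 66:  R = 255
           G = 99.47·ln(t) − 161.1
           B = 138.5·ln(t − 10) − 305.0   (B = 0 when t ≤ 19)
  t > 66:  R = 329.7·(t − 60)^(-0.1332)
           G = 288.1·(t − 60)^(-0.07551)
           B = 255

1.231

At 5035 K (t = 50.35):
  B = 138.5·ln(50.35 − 10) − 305.0 = 138.5·ln 40.35 − 305.0 = 138.5·3.6976 − 305.0 = 207.116.
At 8396 K (t = 83.96):
  B = 255 by definition for t > 66.
Gain = 255.000 / 207.116 = 1.2312 → 1.231.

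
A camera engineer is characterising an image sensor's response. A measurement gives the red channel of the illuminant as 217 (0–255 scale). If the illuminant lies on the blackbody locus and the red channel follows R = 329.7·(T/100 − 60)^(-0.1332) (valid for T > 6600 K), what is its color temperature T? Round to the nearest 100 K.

(t − 60)^(-0.1332) = 217/329.7 = 0.65817.
t − 60 = 0.65817^(1/-0.1332) = 0.65817^(-7.508) = 23.110, so t = 83.110.
T = 100·t = 8311 K → 8300 K to the nearest 100 K.

8300 K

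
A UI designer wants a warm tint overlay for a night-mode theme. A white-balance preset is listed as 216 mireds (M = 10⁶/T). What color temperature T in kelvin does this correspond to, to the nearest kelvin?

T = 10⁶ / 216 = 4629.63 K → 4630 K.

4630 K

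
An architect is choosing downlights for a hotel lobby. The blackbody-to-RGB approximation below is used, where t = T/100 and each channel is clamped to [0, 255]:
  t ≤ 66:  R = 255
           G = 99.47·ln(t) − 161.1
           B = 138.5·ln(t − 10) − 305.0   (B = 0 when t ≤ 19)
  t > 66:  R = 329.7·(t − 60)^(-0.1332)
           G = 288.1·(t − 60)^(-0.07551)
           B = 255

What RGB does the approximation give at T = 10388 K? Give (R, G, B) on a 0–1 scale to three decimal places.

(0.781, 0.849, 1.000)

t = 10388/100 = 103.88; the t > 66 branch applies.
R = 329.7·(103.88 − 60)^(-0.1332) = 329.7·43.88^(-0.1332) = 329.7·0.60430 = 199.237.
G = 288.1·(103.88 − 60)^(-0.07551) = 288.1·43.88^(-0.07551) = 288.1·0.75161 = 216.539.
B = 255 by definition for t > 66.
Dividing each by 255: (0.7813, 0.8492, 1.0000) → (0.781, 0.849, 1.000).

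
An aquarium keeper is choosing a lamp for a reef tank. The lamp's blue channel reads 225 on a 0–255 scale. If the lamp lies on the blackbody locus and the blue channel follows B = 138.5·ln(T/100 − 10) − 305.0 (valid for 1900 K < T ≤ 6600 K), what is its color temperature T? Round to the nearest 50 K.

ln(t − 10) = (225 + 305.0) / 138.5 = 3.8267.
t − 10 = e^3.8267 = 45.911, so t = 55.911.
T = 100·t = 5591 K → 5600 K to the nearest 50 K.

5600 K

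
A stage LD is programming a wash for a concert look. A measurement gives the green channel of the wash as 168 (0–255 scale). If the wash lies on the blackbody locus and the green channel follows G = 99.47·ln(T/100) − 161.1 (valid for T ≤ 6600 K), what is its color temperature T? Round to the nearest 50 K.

2750 K

ln t = (168 + 161.1) / 99.47 = 3.3085.
t = e^3.3085 = 27.345.
T = 100·t = 2735 K → 2750 K to the nearest 50 K.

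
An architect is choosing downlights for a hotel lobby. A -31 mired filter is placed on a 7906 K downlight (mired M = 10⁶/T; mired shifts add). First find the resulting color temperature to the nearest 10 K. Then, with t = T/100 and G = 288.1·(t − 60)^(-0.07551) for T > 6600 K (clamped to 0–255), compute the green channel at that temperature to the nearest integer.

216

M_in = 10⁶/7906 = 126.49; M_out = 126.49 + (-31) = 95.49.
T_out = 10⁶/95.49 = 10472.7 K → 10470 K; t = 104.7.
G = 288.1·(104.7 − 60)^(-0.07551) = 288.1·44.7^(-0.07551) = 288.1·0.75056 = 216.236.
Rounded: 216.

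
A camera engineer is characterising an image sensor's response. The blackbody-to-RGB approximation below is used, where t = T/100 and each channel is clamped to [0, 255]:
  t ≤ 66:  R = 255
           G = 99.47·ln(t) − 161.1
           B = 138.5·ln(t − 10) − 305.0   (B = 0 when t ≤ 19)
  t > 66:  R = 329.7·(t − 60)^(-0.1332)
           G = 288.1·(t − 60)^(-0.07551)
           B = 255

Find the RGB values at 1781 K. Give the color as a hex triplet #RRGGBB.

t = 1781/100 = 17.81; the t ≤ 66 branch applies.
R = 255 by definition for t ≤ 66.
G = 99.47·ln 17.81 − 161.1 = 99.47·2.8798 − 161.1 = 125.350.
t = 17.81 ≤ 19, so B = 0.
Rounded: (255, 125, 0).
In hex: #FF7D00.

#FF7D00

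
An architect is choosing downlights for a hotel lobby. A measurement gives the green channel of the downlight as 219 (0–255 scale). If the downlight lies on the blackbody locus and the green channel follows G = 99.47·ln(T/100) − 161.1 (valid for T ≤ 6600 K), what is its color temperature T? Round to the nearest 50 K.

4550 K

ln t = (219 + 161.1) / 99.47 = 3.8213.
t = e^3.8213 = 45.661.
T = 100·t = 4566 K → 4550 K to the nearest 50 K.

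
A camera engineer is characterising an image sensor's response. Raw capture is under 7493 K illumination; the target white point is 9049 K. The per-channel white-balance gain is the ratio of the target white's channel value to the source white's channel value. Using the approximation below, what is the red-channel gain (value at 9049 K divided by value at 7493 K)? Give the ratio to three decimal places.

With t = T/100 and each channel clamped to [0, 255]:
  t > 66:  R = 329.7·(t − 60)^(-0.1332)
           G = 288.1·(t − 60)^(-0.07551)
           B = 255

At 7493 K (t = 74.93):
  R = 329.7·(74.93 − 60)^(-0.1332) = 329.7·14.93^(-0.1332) = 329.7·0.69761 = 230.003.
At 9049 K (t = 90.49):
  R = 329.7·(90.49 − 60)^(-0.1332) = 329.7·30.49^(-0.1332) = 329.7·0.63432 = 209.136.
Gain = 209.136 / 230.003 = 0.9093 → 0.909.

0.909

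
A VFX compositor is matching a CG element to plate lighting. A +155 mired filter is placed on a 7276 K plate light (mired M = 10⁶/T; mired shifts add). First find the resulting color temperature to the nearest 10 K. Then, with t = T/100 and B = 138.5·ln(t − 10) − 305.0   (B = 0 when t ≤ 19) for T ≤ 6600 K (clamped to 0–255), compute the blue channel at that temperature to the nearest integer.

M_in = 10⁶/7276 = 137.44; M_out = 137.44 + (+155) = 292.44.
T_out = 10⁶/292.44 = 3419.5 K → 3420 K; t = 34.2.
B = 138.5·ln(34.2 − 10) − 305.0 = 138.5·ln 24.2 − 305.0 = 138.5·3.1864 − 305.0 = 136.310.
Rounded: 136.

136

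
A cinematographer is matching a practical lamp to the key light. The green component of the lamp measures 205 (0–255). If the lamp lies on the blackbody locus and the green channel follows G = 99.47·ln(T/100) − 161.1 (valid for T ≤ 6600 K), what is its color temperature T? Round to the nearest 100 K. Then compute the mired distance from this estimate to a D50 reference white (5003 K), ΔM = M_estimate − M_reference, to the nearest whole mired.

ln t = (205 + 161.1) / 99.47 = 3.6805.
t = e^3.6805 = 39.666.
T = 100·t = 3967 K → 4000 K to the nearest 100 K.
M_estimate = 10⁶/4000 = 250.00; M_reference = 10⁶/5003 = 199.88.
ΔM = 250.00 − 199.88 = 50.12 → +50 mireds.

+50 mireds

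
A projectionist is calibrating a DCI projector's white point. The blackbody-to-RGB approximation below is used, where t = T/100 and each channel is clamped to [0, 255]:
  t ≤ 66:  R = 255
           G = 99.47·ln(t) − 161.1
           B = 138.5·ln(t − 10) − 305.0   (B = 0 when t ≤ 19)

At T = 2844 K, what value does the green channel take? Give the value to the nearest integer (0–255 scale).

t = 2844/100 = 28.44; the t ≤ 66 branch applies.
G = 99.47·ln 28.44 − 161.1 = 99.47·3.3478 − 161.1 = 171.905.
Rounded: 172.

172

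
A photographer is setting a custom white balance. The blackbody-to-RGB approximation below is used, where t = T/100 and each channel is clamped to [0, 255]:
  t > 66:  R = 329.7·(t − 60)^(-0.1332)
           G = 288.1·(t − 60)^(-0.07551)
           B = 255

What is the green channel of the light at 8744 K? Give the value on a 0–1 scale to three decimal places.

0.880

t = 8744/100 = 87.44; the t > 66 branch applies.
G = 288.1·(87.44 − 60)^(-0.07551) = 288.1·27.44^(-0.07551) = 288.1·0.77873 = 224.352.
On a 0–1 scale: 224.352/255 = 0.8798 → 0.880.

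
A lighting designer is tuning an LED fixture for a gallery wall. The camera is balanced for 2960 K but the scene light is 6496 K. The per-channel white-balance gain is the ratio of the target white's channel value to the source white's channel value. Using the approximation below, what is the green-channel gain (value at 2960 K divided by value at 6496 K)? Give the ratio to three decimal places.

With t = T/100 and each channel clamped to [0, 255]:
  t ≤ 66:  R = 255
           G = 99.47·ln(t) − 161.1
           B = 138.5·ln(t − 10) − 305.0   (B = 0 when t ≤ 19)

0.692

At 6496 K (t = 64.96):
  G = 99.47·ln 64.96 − 161.1 = 99.47·4.1738 − 161.1 = 254.065.
At 2960 K (t = 29.6):
  G = 99.47·ln 29.6 − 161.1 = 99.47·3.3878 − 161.1 = 175.882.
Gain = 175.882 / 254.065 = 0.6923 → 0.692.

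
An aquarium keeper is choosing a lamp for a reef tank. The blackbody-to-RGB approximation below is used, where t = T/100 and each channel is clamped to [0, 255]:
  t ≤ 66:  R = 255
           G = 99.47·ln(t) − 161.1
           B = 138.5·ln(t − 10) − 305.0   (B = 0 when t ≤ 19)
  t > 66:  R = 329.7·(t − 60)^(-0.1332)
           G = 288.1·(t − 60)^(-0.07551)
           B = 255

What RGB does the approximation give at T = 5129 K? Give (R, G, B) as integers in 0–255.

t = 5129/100 = 51.29; the t ≤ 66 branch applies.
R = 255 by definition for t ≤ 66.
G = 99.47·ln 51.29 − 161.1 = 99.47·3.9375 − 161.1 = 230.563.
B = 138.5·ln(51.29 − 10) − 305.0 = 138.5·ln 41.29 − 305.0 = 138.5·3.7206 − 305.0 = 210.306.
Rounded: (255, 231, 210).

(255, 231, 210)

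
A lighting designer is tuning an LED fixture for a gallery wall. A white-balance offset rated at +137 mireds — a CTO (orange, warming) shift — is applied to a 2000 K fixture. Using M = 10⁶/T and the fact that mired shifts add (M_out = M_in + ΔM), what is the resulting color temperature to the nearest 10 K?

M_in = 10⁶/2000 = 500.00 mireds.
M_out = 500.00 + (+137) = 637.00 mireds.
T_out = 10⁶/637.00 = 1569.9 K → 1570 K.

1570 K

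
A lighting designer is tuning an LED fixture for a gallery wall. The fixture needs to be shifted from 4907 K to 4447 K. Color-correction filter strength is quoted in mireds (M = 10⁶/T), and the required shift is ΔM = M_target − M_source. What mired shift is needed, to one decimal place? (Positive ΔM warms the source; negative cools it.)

+21.1 mireds

M_source = 10⁶/4907 = 203.791; M_target = 10⁶/4447 = 224.871.
ΔM = 224.871 − 203.791 = 21.080 → +21.1 mireds, a warming shift.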